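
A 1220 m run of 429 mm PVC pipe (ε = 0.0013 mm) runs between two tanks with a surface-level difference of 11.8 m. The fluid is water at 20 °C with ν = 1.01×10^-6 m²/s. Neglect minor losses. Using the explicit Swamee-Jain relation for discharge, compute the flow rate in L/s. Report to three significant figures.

Q ≈ 385 L/s

Swamee-Jain (Type II): Q = -0.965·√(gD⁵h_f/L)·ln[ε/(3.7D) + √(3.17ν²L/(gD³h_f))]
√(gD⁵h_f/L) = √(9.81·0.429⁵·11.8/1220) = 0.03713
ε/(3.7D) = 8.19×10^-7; √(3.17ν²L/(gD³h_f)) = 2.08×10^-5
Q = -0.965·0.03713·ln(2.160×10^-5) = 0.3849 m³/s
Check: V = 2.66 m/s, Re = 1.13×10^6, f = 0.01145, h_f = 11.8 m ≈ 11.8 m ✓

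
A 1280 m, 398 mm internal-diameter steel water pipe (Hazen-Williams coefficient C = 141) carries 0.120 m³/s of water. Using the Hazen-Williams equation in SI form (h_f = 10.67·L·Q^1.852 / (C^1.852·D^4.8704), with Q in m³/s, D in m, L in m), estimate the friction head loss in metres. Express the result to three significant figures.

h_f = 10.67·1280·0.120^1.852 / (141^1.852·0.398^4.8704) = 2.503 m

h_f ≈ 2.50 m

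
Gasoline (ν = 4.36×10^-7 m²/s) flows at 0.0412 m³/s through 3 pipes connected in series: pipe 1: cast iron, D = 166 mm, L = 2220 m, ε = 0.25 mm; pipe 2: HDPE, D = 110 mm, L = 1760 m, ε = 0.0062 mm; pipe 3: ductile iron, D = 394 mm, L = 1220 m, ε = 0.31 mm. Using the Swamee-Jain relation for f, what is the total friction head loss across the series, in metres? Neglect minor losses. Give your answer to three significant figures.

Pipe 1: V = 1.904 m/s, Re = 7.25×10^5, ε/D = 0.00151, f = 0.02216, h_1 = f(L/D)V²/2g = 54.73 m
Pipe 2: V = 4.335 m/s, Re = 1.09×10^6, ε/D = 5.64×10^-5, f = 0.01268, h_2 = f(L/D)V²/2g = 194.4 m
Pipe 3: V = 0.3379 m/s, Re = 3.05×10^5, ε/D = 7.87×10^-4, f = 0.01979, h_3 = f(L/D)V²/2g = 0.3567 m
Series → Q common, losses add: H = Σh = 249.5 m

H ≈ 249 m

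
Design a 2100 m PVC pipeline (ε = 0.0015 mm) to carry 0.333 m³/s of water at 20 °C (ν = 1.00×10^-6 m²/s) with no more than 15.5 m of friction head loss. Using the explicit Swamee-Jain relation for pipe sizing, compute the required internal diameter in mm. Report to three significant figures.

Swamee-Jain (Type III): D = 0.66·[ε^1.25·(LQ²/(gh_f))^4.75 + ν·Q^9.4·(L/(gh_f))^5.2]^0.04
LQ²/(gh_f) = 1.531; L/(gh_f) = 13.81
Term 1 = ε^1.25·(…)^4.75 = 3.98×10^-7; Term 2 = ν·Q^9.4·(…)^5.2 = 2.75×10^-5
D = 0.66·(3.98×10^-7 + 2.75×10^-5)^0.04 = 0.4339 m = 434 mm
Check: V = 2.25 m/s, Re = 9.77×10^5, f = 0.01174, h_f = 14.7 m ≈ 15.5 m ✓

D ≈ 434 mm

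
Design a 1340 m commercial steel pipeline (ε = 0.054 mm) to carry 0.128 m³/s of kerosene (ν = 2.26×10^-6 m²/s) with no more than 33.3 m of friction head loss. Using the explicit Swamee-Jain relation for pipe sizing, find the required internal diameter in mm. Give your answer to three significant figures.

Swamee-Jain (Type III): D = 0.66·[ε^1.25·(LQ²/(gh_f))^4.75 + ν·Q^9.4·(L/(gh_f))^5.2]^0.04
LQ²/(gh_f) = 0.06721; L/(gh_f) = 4.102
Term 1 = ε^1.25·(…)^4.75 = 1.25×10^-11; Term 2 = ν·Q^9.4·(…)^5.2 = 1.41×10^-11
D = 0.66·(1.25×10^-11 + 1.41×10^-11)^0.04 = 0.2492 m = 249 mm
Check: V = 2.62 m/s, Re = 2.89×10^5, f = 0.01651, h_f = 31.2 m ≈ 33.3 m ✓

D ≈ 249 mm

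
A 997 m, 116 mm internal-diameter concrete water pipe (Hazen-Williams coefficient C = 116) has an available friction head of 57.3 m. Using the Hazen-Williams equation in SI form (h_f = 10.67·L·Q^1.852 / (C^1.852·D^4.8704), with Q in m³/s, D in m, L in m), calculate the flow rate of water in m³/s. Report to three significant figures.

Q ≈ 0.0239 m³/s

Rearranging: Q = [h_f·C^1.852·D^4.8704 / (10.67·L)]^(1/1.852)
Q = [57.3·116^1.852·0.116^4.8704 / (10.67·997)]^0.540 = 0.02394 m³/s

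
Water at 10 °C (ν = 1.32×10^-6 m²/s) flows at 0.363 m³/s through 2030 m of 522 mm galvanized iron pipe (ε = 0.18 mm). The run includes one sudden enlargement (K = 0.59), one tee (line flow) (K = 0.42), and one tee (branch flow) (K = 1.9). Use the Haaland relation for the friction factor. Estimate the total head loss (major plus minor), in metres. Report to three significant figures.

V = 4Q/(πD²) = 1.696 m/s; V²/2g = 0.1466 m
Re = 6.71×10^5, ε/D = 3.45×10^-4 → f = 0.01625 (Haaland)
Major: h_f = f(L/D)·V²/2g = 0.01625·3889·0.1466 = 9.268 m
Minor: ΣK = 2.91; h_m = ΣK·V²/2g = 0.4267 m
Total H_L = 9.268 + 0.4267 = 9.695 m

H_L ≈ 9.69 m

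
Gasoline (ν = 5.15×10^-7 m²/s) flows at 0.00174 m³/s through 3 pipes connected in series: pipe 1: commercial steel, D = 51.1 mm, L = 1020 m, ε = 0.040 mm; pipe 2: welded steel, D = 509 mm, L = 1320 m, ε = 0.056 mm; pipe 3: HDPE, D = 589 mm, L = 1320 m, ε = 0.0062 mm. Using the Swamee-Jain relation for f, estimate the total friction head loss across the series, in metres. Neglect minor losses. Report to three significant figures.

H ≈ 16.1 m

Pipe 1: V = 0.8484 m/s, Re = 8.42×10^4, ε/D = 7.83×10^-4, f = 0.02197, h_1 = f(L/D)V²/2g = 16.09 m
Pipe 2: V = 0.008551 m/s, Re = 8450, ε/D = 1.10×10^-4, f = 0.03264, h_2 = f(L/D)V²/2g = 3.154×10^-4 m
Pipe 3: V = 0.006386 m/s, Re = 7300, ε/D = 1.05×10^-5, f = 0.03385, h_3 = f(L/D)V²/2g = 1.577×10^-4 m
Series → Q common, losses add: H = Σh = 16.09 m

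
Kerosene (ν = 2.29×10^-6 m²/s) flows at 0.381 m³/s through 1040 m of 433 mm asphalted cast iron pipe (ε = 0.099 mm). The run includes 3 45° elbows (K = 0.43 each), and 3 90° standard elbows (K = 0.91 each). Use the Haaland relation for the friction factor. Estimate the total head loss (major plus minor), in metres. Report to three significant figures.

H_L ≈ 14.1 m

V = 4Q/(πD²) = 2.587 m/s; V²/2g = 0.3412 m
Re = 4.89×10^5, ε/D = 2.29×10^-4 → f = 0.01558 (Haaland)
Major: h_f = f(L/D)·V²/2g = 0.01558·2402·0.3412 = 12.77 m
Minor: ΣK = 4.02; h_m = ΣK·V²/2g = 1.372 m
Total H_L = 12.77 + 1.372 = 14.14 m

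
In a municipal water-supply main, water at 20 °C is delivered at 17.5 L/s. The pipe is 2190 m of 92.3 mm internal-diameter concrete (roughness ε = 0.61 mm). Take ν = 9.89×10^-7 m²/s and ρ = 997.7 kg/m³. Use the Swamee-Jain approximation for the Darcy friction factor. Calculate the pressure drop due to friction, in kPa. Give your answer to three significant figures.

Δp ≈ 2720 kPa

V = 4Q/(πD²) = 4·0.0175/(π·0.0923²) = 2.615 m/s
Re = VD/ν = 2.615·0.0923/9.89×10^-7 = 2.44×10^5 → turbulent
ε/D = 0.61/92.3 = 0.00661
Swamee-Jain: f = 0.03357
h_f = f(L/D)V²/(2g) = 0.03357·(2190/0.0923)·2.615²/(2·9.81) = 277.7 m
Δp = ρg·h_f = 997.7·9.81·277.7 = 2718 kPa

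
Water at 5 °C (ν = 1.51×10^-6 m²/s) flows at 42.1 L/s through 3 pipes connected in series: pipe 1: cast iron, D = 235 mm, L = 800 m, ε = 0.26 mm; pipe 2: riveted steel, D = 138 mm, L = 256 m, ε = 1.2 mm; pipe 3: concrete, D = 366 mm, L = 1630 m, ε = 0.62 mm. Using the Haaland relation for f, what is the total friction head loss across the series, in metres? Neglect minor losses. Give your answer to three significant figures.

Pipe 1: V = 0.9706 m/s, Re = 1.51×10^5, ε/D = 0.00111, f = 0.02167, h_1 = f(L/D)V²/2g = 3.542 m
Pipe 2: V = 2.815 m/s, Re = 2.57×10^5, ε/D = 0.00870, f = 0.03648, h_2 = f(L/D)V²/2g = 27.33 m
Pipe 3: V = 0.4002 m/s, Re = 9.70×10^4, ε/D = 0.00169, f = 0.02418, h_3 = f(L/D)V²/2g = 0.8790 m
Series → Q common, losses add: H = Σh = 31.75 m

H ≈ 31.8 m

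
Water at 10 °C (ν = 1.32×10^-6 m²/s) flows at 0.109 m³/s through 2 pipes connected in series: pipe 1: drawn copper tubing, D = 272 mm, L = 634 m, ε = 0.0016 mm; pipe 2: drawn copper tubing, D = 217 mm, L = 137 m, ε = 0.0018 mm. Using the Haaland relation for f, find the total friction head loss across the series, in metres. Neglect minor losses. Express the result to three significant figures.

Pipe 1: V = 1.876 m/s, Re = 3.87×10^5, ε/D = 5.88×10^-6, f = 0.01374, h_1 = f(L/D)V²/2g = 5.744 m
Pipe 2: V = 2.947 m/s, Re = 4.85×10^5, ε/D = 8.29×10^-6, f = 0.01323, h_2 = f(L/D)V²/2g = 3.697 m
Series → Q common, losses add: H = Σh = 9.441 m

H ≈ 9.44 m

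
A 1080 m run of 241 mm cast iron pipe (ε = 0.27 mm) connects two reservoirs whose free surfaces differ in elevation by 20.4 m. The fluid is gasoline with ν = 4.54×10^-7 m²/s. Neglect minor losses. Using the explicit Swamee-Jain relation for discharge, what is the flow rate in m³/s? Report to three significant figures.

Swamee-Jain (Type II): Q = -0.965·√(gD⁵h_f/L)·ln[ε/(3.7D) + √(3.17ν²L/(gD³h_f))]
√(gD⁵h_f/L) = √(9.81·0.241⁵·20.4/1080) = 0.01227
ε/(3.7D) = 3.03×10^-4; √(3.17ν²L/(gD³h_f)) = 1.59×10^-5
Q = -0.965·0.01227·ln(3.187×10^-4) = 0.09536 m³/s
Check: V = 2.09 m/s, Re = 1.11×10^6, f = 0.02053, h_f = 20.5 m ≈ 20.4 m ✓

Q ≈ 0.0954 m³/s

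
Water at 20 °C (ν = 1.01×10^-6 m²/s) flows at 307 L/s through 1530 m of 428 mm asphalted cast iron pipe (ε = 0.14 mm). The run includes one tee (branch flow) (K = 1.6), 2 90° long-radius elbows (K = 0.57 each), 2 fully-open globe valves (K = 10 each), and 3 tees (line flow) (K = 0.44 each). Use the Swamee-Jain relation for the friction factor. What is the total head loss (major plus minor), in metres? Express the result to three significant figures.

H_L ≈ 18.9 m

V = 4Q/(πD²) = 2.134 m/s; V²/2g = 0.2321 m
Re = 9.04×10^5, ε/D = 3.27×10^-4 → f = 0.01606 (Swamee-Jain)
Major: h_f = f(L/D)·V²/2g = 0.01606·3575·0.2321 = 13.32 m
Minor: ΣK = 24.1; h_m = ΣK·V²/2g = 5.584 m
Total H_L = 13.32 + 5.584 = 18.91 m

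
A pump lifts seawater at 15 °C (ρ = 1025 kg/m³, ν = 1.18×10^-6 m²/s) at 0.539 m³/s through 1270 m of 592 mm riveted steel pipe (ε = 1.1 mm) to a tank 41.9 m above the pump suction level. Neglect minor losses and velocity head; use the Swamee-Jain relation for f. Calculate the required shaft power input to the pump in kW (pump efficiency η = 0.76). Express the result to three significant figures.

V = 4Q/(πD²) = 1.958 m/s; Re = 9.82×10^5; ε/D = 0.00186; f = 0.02324
h_f = f(L/D)V²/2g = 9.746 m
Total head H = z + h_f = 41.9 + 9.746 = 51.65 m
P_hyd = ρgQH = 1025·9.81·0.539·51.65 = 279.9 kW
P_shaft = P_hyd/η = 279.9/0.76 = 368.3 kW

P_shaft ≈ 368 kW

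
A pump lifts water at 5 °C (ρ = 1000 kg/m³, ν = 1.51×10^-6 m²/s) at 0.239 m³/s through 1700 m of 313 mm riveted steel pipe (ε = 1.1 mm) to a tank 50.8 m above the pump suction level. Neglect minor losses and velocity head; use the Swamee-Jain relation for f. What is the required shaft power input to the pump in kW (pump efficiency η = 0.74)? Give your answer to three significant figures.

P_shaft ≈ 395 kW

V = 4Q/(πD²) = 3.106 m/s; Re = 6.44×10^5; ε/D = 0.00351; f = 0.02765
h_f = f(L/D)V²/2g = 73.84 m
Total head H = z + h_f = 50.8 + 73.84 = 124.6 m
P_hyd = ρgQH = 1000·9.81·0.239·124.6 = 292.2 kW
P_shaft = P_hyd/η = 292.2/0.74 = 394.9 kW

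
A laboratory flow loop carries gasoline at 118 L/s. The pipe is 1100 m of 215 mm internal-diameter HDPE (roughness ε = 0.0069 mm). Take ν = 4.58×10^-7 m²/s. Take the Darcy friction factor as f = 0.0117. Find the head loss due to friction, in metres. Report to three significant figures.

h_f ≈ 32.2 m

V = 4Q/(πD²) = 4·0.118/(π·0.215²) = 3.250 m/s
h_f = f(L/D)V²/(2g) = 0.01170·(1100/0.215)·3.250²/(2·9.81) = 32.23 m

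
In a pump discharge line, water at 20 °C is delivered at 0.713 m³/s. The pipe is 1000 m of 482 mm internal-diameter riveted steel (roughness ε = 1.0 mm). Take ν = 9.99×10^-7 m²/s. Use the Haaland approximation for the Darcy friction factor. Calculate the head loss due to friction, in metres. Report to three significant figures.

V = 4Q/(πD²) = 4·0.713/(π·0.482²) = 3.908 m/s
Re = VD/ν = 3.908·0.482/9.99×10^-7 = 1.89×10^6 → turbulent
ε/D = 1.0/482 = 0.00207
Haaland: f = 0.02378
h_f = f(L/D)V²/(2g) = 0.02378·(1000/0.482)·3.908²/(2·9.81) = 38.40 m

h_f ≈ 38.4 m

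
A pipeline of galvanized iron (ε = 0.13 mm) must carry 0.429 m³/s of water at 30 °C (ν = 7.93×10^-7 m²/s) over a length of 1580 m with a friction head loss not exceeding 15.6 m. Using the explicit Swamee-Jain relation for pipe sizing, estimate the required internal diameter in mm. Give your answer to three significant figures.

Swamee-Jain (Type III): D = 0.66·[ε^1.25·(LQ²/(gh_f))^4.75 + ν·Q^9.4·(L/(gh_f))^5.2]^0.04
LQ²/(gh_f) = 1.900; L/(gh_f) = 10.32
Term 1 = ε^1.25·(…)^4.75 = 2.93×10^-4; Term 2 = ν·Q^9.4·(…)^5.2 = 5.21×10^-5
D = 0.66·(2.93×10^-4 + 5.21×10^-5)^0.04 = 0.4798 m = 480 mm
Check: V = 2.37 m/s, Re = 1.44×10^6, f = 0.01526, h_f = 14.4 m ≈ 15.6 m ✓

D ≈ 480 mm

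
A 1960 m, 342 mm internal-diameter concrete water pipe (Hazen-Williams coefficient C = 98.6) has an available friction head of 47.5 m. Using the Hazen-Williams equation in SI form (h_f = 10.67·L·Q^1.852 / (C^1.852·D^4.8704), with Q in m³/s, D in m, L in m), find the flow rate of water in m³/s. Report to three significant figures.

Q ≈ 0.219 m³/s

Rearranging: Q = [h_f·C^1.852·D^4.8704 / (10.67·L)]^(1/1.852)
Q = [47.5·98.6^1.852·0.342^4.8704 / (10.67·1960)]^0.540 = 0.2193 m³/s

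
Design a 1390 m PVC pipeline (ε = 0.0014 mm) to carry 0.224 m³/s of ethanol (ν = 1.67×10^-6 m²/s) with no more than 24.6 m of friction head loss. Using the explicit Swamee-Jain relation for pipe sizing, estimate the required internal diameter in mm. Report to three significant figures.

D ≈ 318 mm

Swamee-Jain (Type III): D = 0.66·[ε^1.25·(LQ²/(gh_f))^4.75 + ν·Q^9.4·(L/(gh_f))^5.2]^0.04
LQ²/(gh_f) = 0.2890; L/(gh_f) = 5.760
Term 1 = ε^1.25·(…)^4.75 = 1.32×10^-10; Term 2 = ν·Q^9.4·(…)^5.2 = 1.17×10^-8
D = 0.66·(1.32×10^-10 + 1.17×10^-8)^0.04 = 0.3181 m = 318 mm
Check: V = 2.82 m/s, Re = 5.37×10^5, f = 0.01300, h_f = 23.0 m ≈ 24.6 m ✓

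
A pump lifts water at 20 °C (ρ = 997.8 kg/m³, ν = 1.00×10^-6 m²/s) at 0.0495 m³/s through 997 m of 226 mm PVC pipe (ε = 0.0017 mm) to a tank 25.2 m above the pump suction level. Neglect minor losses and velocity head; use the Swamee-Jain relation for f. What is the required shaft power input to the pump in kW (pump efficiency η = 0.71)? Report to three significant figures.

P_shaft ≈ 20.6 kW

V = 4Q/(πD²) = 1.234 m/s; Re = 2.79×10^5; ε/D = 7.52×10^-6; f = 0.01466
h_f = f(L/D)V²/2g = 5.018 m
Total head H = z + h_f = 25.2 + 5.018 = 30.22 m
P_hyd = ρgQH = 997.8·9.81·0.0495·30.22 = 14.64 kW
P_shaft = P_hyd/η = 14.64/0.71 = 20.62 kW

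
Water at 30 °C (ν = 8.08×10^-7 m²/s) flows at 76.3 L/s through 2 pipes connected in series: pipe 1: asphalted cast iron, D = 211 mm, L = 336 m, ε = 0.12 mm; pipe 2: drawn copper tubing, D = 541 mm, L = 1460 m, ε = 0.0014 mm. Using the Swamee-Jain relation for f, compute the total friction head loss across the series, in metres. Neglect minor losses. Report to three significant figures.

H ≈ 7.22 m

Pipe 1: V = 2.182 m/s, Re = 5.70×10^5, ε/D = 5.69×10^-4, f = 0.01809, h_1 = f(L/D)V²/2g = 6.991 m
Pipe 2: V = 0.3319 m/s, Re = 2.22×10^5, ε/D = 2.59×10^-6, f = 0.01524, h_2 = f(L/D)V²/2g = 0.2310 m
Series → Q common, losses add: H = Σh = 7.222 m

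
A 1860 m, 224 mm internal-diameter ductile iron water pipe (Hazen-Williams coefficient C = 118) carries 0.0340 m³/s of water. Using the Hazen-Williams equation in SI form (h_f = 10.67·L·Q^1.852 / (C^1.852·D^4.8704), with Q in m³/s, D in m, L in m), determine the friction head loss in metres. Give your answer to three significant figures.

h_f ≈ 8.04 m

h_f = 10.67·1860·0.0340^1.852 / (118^1.852·0.224^4.8704) = 8.043 m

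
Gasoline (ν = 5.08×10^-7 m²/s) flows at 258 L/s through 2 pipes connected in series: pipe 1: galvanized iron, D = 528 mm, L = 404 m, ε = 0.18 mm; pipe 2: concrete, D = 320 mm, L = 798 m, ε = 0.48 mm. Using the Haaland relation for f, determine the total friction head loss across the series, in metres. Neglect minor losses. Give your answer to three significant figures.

H ≈ 29.5 m

Pipe 1: V = 1.178 m/s, Re = 1.22×10^6, ε/D = 3.41×10^-4, f = 0.01586, h_1 = f(L/D)V²/2g = 0.8588 m
Pipe 2: V = 3.208 m/s, Re = 2.02×10^6, ε/D = 0.00150, f = 0.02187, h_2 = f(L/D)V²/2g = 28.61 m
Series → Q common, losses add: H = Σh = 29.46 m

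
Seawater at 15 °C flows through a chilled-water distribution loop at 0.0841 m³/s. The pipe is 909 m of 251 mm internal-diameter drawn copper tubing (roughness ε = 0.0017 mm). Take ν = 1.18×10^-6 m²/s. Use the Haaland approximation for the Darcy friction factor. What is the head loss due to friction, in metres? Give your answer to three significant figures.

V = 4Q/(πD²) = 4·0.0841/(π·0.251²) = 1.700 m/s
Re = VD/ν = 1.700·0.251/1.18×10^-6 = 3.62×10^5 → turbulent
ε/D = 0.0017/251 = 6.77×10^-6
Haaland: f = 0.01391
h_f = f(L/D)V²/(2g) = 0.01391·(909/0.251)·1.700²/(2·9.81) = 7.420 m

h_f ≈ 7.42 m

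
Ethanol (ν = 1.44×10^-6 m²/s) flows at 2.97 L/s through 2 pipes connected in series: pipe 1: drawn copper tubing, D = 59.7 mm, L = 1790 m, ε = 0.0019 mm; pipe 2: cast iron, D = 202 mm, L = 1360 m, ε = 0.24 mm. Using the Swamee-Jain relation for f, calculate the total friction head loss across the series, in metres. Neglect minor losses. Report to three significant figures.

H ≈ 37.1 m

Pipe 1: V = 1.061 m/s, Re = 4.40×10^4, ε/D = 3.18×10^-5, f = 0.02150, h_1 = f(L/D)V²/2g = 36.98 m
Pipe 2: V = 0.09268 m/s, Re = 1.30×10^4, ε/D = 0.00119, f = 0.03109, h_2 = f(L/D)V²/2g = 0.09163 m
Series → Q common, losses add: H = Σh = 37.07 m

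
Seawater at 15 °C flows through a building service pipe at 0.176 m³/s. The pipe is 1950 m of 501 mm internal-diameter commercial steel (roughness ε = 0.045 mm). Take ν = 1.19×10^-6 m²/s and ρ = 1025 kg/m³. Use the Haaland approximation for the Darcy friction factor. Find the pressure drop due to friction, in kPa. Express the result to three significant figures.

V = 4Q/(πD²) = 4·0.176/(π·0.501²) = 0.8928 m/s
Re = VD/ν = 0.8928·0.501/1.19×10^-6 = 3.76×10^5 → turbulent
ε/D = 0.045/501 = 8.98×10^-5
Haaland: f = 0.01467
h_f = f(L/D)V²/(2g) = 0.01467·(1950/0.501)·0.8928²/(2·9.81) = 2.320 m
Δp = ρg·h_f = 1025·9.81·2.320 = 23.33 kPa

Δp ≈ 23.3 kPa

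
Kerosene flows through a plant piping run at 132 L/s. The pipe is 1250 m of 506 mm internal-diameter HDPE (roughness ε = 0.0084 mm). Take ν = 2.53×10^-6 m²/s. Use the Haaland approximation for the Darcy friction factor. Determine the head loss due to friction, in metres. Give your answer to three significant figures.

V = 4Q/(πD²) = 4·0.132/(π·0.506²) = 0.6564 m/s
Re = VD/ν = 0.6564·0.506/2.53×10^-6 = 1.31×10^5 → turbulent
ε/D = 0.0084/506 = 1.66×10^-5
Haaland: f = 0.01693
h_f = f(L/D)V²/(2g) = 0.01693·(1250/0.506)·0.6564²/(2·9.81) = 0.9184 m

h_f ≈ 0.918 m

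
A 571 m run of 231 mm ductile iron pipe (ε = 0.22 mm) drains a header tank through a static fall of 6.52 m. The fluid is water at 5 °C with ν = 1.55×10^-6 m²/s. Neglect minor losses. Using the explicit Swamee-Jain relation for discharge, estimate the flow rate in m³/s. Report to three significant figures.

Q ≈ 0.0664 m³/s

Swamee-Jain (Type II): Q = -0.965·√(gD⁵h_f/L)·ln[ε/(3.7D) + √(3.17ν²L/(gD³h_f))]
√(gD⁵h_f/L) = √(9.81·0.231⁵·6.52/571) = 0.008584
ε/(3.7D) = 2.57×10^-4; √(3.17ν²L/(gD³h_f)) = 7.43×10^-5
Q = -0.965·0.008584·ln(3.317×10^-4) = 0.06636 m³/s
Check: V = 1.58 m/s, Re = 2.36×10^5, f = 0.02080, h_f = 6.57 m ≈ 6.52 m ✓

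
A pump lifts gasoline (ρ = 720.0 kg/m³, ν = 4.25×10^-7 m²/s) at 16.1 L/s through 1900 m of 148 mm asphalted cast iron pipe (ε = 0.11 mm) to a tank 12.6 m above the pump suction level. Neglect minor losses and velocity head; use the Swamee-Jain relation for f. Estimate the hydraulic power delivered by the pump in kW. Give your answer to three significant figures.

V = 4Q/(πD²) = 0.9359 m/s; Re = 3.26×10^5; ε/D = 7.43×10^-4; f = 0.01952
h_f = f(L/D)V²/2g = 11.18 m
Total head H = z + h_f = 12.6 + 11.18 = 23.78 m
P_hyd = ρgQH = 720.0·9.81·0.0161·23.78 = 2.705 kW

P_hyd ≈ 2.70 kW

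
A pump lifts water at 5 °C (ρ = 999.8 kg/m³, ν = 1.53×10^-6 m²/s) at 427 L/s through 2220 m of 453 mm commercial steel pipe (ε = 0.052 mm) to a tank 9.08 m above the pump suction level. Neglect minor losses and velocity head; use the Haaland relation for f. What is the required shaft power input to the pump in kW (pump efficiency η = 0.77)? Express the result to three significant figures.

P_shaft ≈ 181 kW

V = 4Q/(πD²) = 2.649 m/s; Re = 7.84×10^5; ε/D = 1.15×10^-4; f = 0.01381
h_f = f(L/D)V²/2g = 24.21 m
Total head H = z + h_f = 9.08 + 24.21 = 33.29 m
P_hyd = ρgQH = 999.8·9.81·0.427·33.29 = 139.4 kW
P_shaft = P_hyd/η = 139.4/0.77 = 181.0 kW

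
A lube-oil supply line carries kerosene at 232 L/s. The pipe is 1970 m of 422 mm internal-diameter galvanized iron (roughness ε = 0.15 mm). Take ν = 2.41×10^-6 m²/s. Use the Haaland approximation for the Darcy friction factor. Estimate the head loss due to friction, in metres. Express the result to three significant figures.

V = 4Q/(πD²) = 4·0.232/(π·0.422²) = 1.659 m/s
Re = VD/ν = 1.659·0.422/2.41×10^-6 = 2.90×10^5 → turbulent
ε/D = 0.15/422 = 3.55×10^-4
Haaland: f = 0.01723
h_f = f(L/D)V²/(2g) = 0.01723·(1970/0.422)·1.659²/(2·9.81) = 11.28 m

h_f ≈ 11.3 m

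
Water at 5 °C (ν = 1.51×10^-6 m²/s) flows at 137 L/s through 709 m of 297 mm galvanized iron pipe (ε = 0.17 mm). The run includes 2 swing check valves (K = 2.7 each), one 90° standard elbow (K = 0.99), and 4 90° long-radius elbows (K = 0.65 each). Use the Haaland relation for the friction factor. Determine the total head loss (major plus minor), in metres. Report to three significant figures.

H_L ≈ 10.5 m

V = 4Q/(πD²) = 1.978 m/s; V²/2g = 0.1993 m
Re = 3.89×10^5, ε/D = 5.72×10^-4 → f = 0.01822 (Haaland)
Major: h_f = f(L/D)·V²/2g = 0.01822·2387·0.1993 = 8.671 m
Minor: ΣK = 8.99; h_m = ΣK·V²/2g = 1.792 m
Total H_L = 8.671 + 1.792 = 10.46 m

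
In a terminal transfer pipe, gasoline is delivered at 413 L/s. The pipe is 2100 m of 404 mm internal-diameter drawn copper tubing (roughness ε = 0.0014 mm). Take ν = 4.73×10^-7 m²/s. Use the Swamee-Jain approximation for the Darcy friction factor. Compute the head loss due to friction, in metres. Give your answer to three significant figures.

V = 4Q/(πD²) = 4·0.413/(π·0.404²) = 3.222 m/s
Re = VD/ν = 3.222·0.404/4.73×10^-7 = 2.75×10^6 → turbulent
ε/D = 0.0014/404 = 3.47×10^-6
Swamee-Jain: f = 0.01002
h_f = f(L/D)V²/(2g) = 0.01002·(2100/0.404)·3.222²/(2·9.81) = 27.56 m

h_f ≈ 27.6 m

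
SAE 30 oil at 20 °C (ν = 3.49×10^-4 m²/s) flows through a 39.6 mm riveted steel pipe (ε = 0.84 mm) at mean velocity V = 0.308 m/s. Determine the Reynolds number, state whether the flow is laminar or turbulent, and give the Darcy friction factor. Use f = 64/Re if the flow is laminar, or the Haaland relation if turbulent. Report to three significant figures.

Re = VD/ν = 0.3080·0.0396/3.49×10^-4 = 34.9
Re < 2300 → laminar → f = 64/Re = 1.831

Re ≈ 34.9; laminar; f = 64/Re ≈ 1.83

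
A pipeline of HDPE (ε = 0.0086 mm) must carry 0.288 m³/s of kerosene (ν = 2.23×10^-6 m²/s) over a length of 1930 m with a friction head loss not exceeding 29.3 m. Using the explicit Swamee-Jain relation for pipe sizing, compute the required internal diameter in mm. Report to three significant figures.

Swamee-Jain (Type III): D = 0.66·[ε^1.25·(LQ²/(gh_f))^4.75 + ν·Q^9.4·(L/(gh_f))^5.2]^0.04
LQ²/(gh_f) = 0.5569; L/(gh_f) = 6.715
Term 1 = ε^1.25·(…)^4.75 = 2.89×10^-8; Term 2 = ν·Q^9.4·(…)^5.2 = 3.69×10^-7
D = 0.66·(2.89×10^-8 + 3.69×10^-7)^0.04 = 0.3660 m = 366 mm
Check: V = 2.74 m/s, Re = 4.49×10^5, f = 0.01369, h_f = 27.6 m ≈ 29.3 m ✓

D ≈ 366 mm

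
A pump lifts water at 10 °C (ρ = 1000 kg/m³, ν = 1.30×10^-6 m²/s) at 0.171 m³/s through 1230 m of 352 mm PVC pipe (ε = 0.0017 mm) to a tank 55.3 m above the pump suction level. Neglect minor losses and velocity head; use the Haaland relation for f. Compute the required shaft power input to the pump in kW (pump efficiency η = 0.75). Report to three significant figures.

P_shaft ≈ 140 kW

V = 4Q/(πD²) = 1.757 m/s; Re = 4.76×10^5; ε/D = 4.83×10^-6; f = 0.01323
h_f = f(L/D)V²/2g = 7.276 m
Total head H = z + h_f = 55.3 + 7.276 = 62.58 m
P_hyd = ρgQH = 1000·9.81·0.171·62.58 = 105.0 kW
P_shaft = P_hyd/η = 105.0/0.75 = 140.0 kW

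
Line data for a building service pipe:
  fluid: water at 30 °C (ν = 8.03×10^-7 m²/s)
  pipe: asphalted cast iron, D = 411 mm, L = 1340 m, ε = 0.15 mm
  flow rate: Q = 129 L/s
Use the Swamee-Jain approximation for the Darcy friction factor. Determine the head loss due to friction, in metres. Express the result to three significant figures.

h_f ≈ 2.65 m

V = 4Q/(πD²) = 4·0.129/(π·0.411²) = 0.9723 m/s
Re = VD/ν = 0.9723·0.411/8.03×10^-7 = 4.98×10^5 → turbulent
ε/D = 0.15/411 = 3.65×10^-4
Swamee-Jain: f = 0.01687
h_f = f(L/D)V²/(2g) = 0.01687·(1340/0.411)·0.9723²/(2·9.81) = 2.651 m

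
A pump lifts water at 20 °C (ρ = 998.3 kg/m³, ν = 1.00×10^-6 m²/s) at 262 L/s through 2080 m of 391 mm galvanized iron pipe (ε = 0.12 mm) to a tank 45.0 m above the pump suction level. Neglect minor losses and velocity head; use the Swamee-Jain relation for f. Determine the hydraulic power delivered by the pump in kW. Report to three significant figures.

P_hyd ≈ 168 kW

V = 4Q/(πD²) = 2.182 m/s; Re = 8.53×10^5; ε/D = 3.07×10^-4; f = 0.01593
h_f = f(L/D)V²/2g = 20.57 m
Total head H = z + h_f = 45.0 + 20.57 = 65.57 m
P_hyd = ρgQH = 998.3·9.81·0.262·65.57 = 168.2 kW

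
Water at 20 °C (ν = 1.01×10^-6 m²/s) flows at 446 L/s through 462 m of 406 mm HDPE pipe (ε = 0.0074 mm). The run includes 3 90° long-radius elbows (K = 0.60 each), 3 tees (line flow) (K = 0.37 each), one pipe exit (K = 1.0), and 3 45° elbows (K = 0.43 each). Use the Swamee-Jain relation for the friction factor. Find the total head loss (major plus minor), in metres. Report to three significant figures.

H_L ≈ 11.1 m

V = 4Q/(πD²) = 3.445 m/s; V²/2g = 0.6049 m
Re = 1.38×10^6, ε/D = 1.82×10^-5 → f = 0.01152 (Swamee-Jain)
Major: h_f = f(L/D)·V²/2g = 0.01152·1138·0.6049 = 7.931 m
Minor: ΣK = 5.20; h_m = ΣK·V²/2g = 3.146 m
Total H_L = 7.931 + 3.146 = 11.08 m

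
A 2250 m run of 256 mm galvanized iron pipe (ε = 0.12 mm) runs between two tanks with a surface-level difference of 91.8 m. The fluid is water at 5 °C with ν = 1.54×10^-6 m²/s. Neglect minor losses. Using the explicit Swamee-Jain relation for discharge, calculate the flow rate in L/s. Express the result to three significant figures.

Swamee-Jain (Type II): Q = -0.965·√(gD⁵h_f/L)·ln[ε/(3.7D) + √(3.17ν²L/(gD³h_f))]
√(gD⁵h_f/L) = √(9.81·0.256⁵·91.8/2250) = 0.02098
ε/(3.7D) = 1.27×10^-4; √(3.17ν²L/(gD³h_f)) = 3.35×10^-5
Q = -0.965·0.02098·ln(1.601×10^-4) = 0.1769 m³/s
Check: V = 3.44 m/s, Re = 5.71×10^5, f = 0.01746, h_f = 92.4 m ≈ 91.8 m ✓

Q ≈ 177 L/s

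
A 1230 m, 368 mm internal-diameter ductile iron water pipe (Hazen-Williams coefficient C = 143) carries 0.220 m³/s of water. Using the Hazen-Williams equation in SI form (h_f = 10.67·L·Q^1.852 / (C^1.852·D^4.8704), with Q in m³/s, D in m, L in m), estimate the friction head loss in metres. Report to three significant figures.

h_f ≈ 10.5 m

h_f = 10.67·1230·0.220^1.852 / (143^1.852·0.368^4.8704) = 10.55 m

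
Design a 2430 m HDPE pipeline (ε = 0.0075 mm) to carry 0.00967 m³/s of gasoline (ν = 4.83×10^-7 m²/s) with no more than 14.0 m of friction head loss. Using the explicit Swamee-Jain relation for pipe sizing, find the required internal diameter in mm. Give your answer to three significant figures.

D ≈ 118 mm

Swamee-Jain (Type III): D = 0.66·[ε^1.25·(LQ²/(gh_f))^4.75 + ν·Q^9.4·(L/(gh_f))^5.2]^0.04
LQ²/(gh_f) = 0.001654; L/(gh_f) = 17.69
Term 1 = ε^1.25·(…)^4.75 = 2.41×10^-20; Term 2 = ν·Q^9.4·(…)^5.2 = 1.72×10^-19
D = 0.66·(2.41×10^-20 + 1.72×10^-19)^0.04 = 0.1178 m = 118 mm
Check: V = 0.887 m/s, Re = 2.16×10^5, f = 0.01588, h_f = 13.1 m ≈ 14.0 m ✓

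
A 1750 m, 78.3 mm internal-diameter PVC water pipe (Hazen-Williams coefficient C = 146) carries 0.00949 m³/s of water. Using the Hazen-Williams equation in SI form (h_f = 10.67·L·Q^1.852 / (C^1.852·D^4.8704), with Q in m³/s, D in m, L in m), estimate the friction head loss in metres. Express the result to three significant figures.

h_f = 10.67·1750·0.00949^1.852 / (146^1.852·0.0783^4.8704) = 80.27 m

h_f ≈ 80.3 m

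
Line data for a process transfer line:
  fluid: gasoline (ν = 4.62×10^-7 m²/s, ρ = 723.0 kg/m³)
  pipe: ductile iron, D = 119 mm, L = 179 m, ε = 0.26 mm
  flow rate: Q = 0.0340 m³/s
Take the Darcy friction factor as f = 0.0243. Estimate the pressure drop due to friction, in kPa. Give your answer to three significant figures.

V = 4Q/(πD²) = 4·0.0340/(π·0.119²) = 3.057 m/s
h_f = f(L/D)V²/(2g) = 0.02430·(179/0.119)·3.057²/(2·9.81) = 17.41 m
Δp = ρg·h_f = 723.0·9.81·17.41 = 123.5 kPa

Δp ≈ 123 kPa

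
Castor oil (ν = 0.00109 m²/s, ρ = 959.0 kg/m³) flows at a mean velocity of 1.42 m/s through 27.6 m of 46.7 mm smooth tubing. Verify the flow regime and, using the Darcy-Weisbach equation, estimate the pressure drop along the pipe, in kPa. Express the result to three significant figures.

Δp ≈ 601 kPa

Re = VD/ν = 1.42·0.04670/0.00109 = 60.8 → laminar (Re < 2300)
f = 64/Re = 1.052
h_f = f(L/D)V²/(2g) = 1.052·(27.6/0.04670)·1.42²/(2·9.81) = 63.90 m
Δp = ρg·h_f = 959.0·9.81·63.90 = 601.1 kPa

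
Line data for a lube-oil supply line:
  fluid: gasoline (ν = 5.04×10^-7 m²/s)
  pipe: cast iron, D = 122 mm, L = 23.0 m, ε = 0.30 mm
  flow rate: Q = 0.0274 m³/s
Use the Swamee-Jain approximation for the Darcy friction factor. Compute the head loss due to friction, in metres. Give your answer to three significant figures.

h_f ≈ 1.33 m

V = 4Q/(πD²) = 4·0.0274/(π·0.122²) = 2.344 m/s
Re = VD/ν = 2.344·0.122/5.04×10^-7 = 5.67×10^5 → turbulent
ε/D = 0.30/122 = 0.00246
Swamee-Jain: f = 0.02514
h_f = f(L/D)V²/(2g) = 0.02514·(23.0/0.122)·2.344²/(2·9.81) = 1.327 m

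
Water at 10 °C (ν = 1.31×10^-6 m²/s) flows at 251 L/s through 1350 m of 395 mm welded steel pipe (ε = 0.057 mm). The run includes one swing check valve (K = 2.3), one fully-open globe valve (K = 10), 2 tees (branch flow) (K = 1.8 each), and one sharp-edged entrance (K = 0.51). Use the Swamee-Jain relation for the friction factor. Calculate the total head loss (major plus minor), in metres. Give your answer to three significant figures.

H_L ≈ 14.2 m

V = 4Q/(πD²) = 2.048 m/s; V²/2g = 0.2138 m
Re = 6.18×10^5, ε/D = 1.44×10^-4 → f = 0.01466 (Swamee-Jain)
Major: h_f = f(L/D)·V²/2g = 0.01466·3418·0.2138 = 10.72 m
Minor: ΣK = 16.4; h_m = ΣK·V²/2g = 3.509 m
Total H_L = 10.72 + 3.509 = 14.22 m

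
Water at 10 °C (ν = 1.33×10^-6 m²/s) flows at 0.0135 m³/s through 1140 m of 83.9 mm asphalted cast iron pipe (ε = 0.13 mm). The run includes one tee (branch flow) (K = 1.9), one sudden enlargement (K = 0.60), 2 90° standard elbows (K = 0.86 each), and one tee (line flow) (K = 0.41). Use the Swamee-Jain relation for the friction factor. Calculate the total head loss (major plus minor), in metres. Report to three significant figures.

H_L ≈ 98.2 m

V = 4Q/(πD²) = 2.442 m/s; V²/2g = 0.3039 m
Re = 1.54×10^5, ε/D = 0.00155 → f = 0.02344 (Swamee-Jain)
Major: h_f = f(L/D)·V²/2g = 0.02344·13588·0.3039 = 96.77 m
Minor: ΣK = 4.63; h_m = ΣK·V²/2g = 1.407 m
Total H_L = 96.77 + 1.407 = 98.18 m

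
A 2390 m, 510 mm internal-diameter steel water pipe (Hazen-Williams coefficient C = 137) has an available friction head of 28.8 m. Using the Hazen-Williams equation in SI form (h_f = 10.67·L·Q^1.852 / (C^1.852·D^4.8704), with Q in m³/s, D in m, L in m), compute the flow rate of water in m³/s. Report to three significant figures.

Q ≈ 0.598 m³/s

Rearranging: Q = [h_f·C^1.852·D^4.8704 / (10.67·L)]^(1/1.852)
Q = [28.8·137^1.852·0.510^4.8704 / (10.67·2390)]^0.540 = 0.5975 m³/s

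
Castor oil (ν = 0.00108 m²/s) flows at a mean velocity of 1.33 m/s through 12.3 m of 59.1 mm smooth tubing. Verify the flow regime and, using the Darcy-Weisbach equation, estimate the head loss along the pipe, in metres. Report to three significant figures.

h_f ≈ 16.5 m

Re = VD/ν = 1.33·0.05910/0.00108 = 72.8 → laminar (Re < 2300)
f = 64/Re = 0.8794
h_f = f(L/D)V²/(2g) = 0.8794·(12.3/0.05910)·1.33²/(2·9.81) = 16.50 m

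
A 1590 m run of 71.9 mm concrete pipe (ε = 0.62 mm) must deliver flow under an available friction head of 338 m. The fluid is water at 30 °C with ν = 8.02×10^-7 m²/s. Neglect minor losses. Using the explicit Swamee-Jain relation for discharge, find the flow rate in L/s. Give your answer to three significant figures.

Swamee-Jain (Type II): Q = -0.965·√(gD⁵h_f/L)·ln[ε/(3.7D) + √(3.17ν²L/(gD³h_f))]
√(gD⁵h_f/L) = √(9.81·0.0719⁵·338/1590) = 0.002002
ε/(3.7D) = 0.00233; √(3.17ν²L/(gD³h_f)) = 5.13×10^-5
Q = -0.965·0.002002·ln(0.002382) = 0.01167 m³/s
Check: V = 2.87 m/s, Re = 2.58×10^5, f = 0.03647, h_f = 339 m ≈ 338 m ✓

Q ≈ 11.7 L/s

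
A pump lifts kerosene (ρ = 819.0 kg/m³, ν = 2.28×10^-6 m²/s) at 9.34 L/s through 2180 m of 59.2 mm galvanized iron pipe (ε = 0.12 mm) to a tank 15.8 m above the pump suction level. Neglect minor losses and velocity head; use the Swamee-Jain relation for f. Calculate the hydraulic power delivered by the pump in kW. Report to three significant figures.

P_hyd ≈ 42.7 kW

V = 4Q/(πD²) = 3.393 m/s; Re = 8.81×10^4; ε/D = 0.00203; f = 0.02561
h_f = f(L/D)V²/2g = 553.5 m
Total head H = z + h_f = 15.8 + 553.5 = 569.3 m
P_hyd = ρgQH = 819.0·9.81·0.00934·569.3 = 42.72 kW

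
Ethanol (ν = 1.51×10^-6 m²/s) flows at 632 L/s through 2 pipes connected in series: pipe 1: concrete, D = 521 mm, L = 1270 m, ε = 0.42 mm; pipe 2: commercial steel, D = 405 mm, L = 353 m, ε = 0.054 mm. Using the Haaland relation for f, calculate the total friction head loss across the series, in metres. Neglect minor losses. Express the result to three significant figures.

Pipe 1: V = 2.965 m/s, Re = 1.02×10^6, ε/D = 8.06×10^-4, f = 0.01899, h_1 = f(L/D)V²/2g = 20.73 m
Pipe 2: V = 4.906 m/s, Re = 1.32×10^6, ε/D = 1.33×10^-4, f = 0.01356, h_2 = f(L/D)V²/2g = 14.50 m
Series → Q common, losses add: H = Σh = 35.23 m

H ≈ 35.2 m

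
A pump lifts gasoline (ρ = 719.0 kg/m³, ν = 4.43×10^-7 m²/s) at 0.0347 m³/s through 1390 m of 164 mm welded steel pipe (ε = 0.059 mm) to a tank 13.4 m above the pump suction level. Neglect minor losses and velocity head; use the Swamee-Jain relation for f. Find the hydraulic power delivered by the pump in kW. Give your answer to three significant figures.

V = 4Q/(πD²) = 1.643 m/s; Re = 6.08×10^5; ε/D = 3.60×10^-4; f = 0.01664
h_f = f(L/D)V²/2g = 19.40 m
Total head H = z + h_f = 13.4 + 19.40 = 32.80 m
P_hyd = ρgQH = 719.0·9.81·0.0347·32.80 = 8.027 kW

P_hyd ≈ 8.03 kW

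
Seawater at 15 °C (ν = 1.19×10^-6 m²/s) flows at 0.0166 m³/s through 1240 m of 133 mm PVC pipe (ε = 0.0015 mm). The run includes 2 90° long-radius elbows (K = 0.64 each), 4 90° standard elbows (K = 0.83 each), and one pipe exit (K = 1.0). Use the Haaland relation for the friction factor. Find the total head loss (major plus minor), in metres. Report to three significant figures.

H_L ≈ 11.8 m

V = 4Q/(πD²) = 1.195 m/s; V²/2g = 0.07277 m
Re = 1.34×10^5, ε/D = 1.13×10^-5 → f = 0.01684 (Haaland)
Major: h_f = f(L/D)·V²/2g = 0.01684·9323·0.07277 = 11.43 m
Minor: ΣK = 5.60; h_m = ΣK·V²/2g = 0.4075 m
Total H_L = 11.43 + 0.4075 = 11.84 m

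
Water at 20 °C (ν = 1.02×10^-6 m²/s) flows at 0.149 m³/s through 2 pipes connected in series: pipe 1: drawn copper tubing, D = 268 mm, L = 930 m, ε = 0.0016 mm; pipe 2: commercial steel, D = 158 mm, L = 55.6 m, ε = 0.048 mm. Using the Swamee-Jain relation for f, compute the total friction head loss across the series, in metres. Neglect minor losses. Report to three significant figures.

Pipe 1: V = 2.641 m/s, Re = 6.94×10^5, ε/D = 5.97×10^-6, f = 0.01247, h_1 = f(L/D)V²/2g = 15.39 m
Pipe 2: V = 7.599 m/s, Re = 1.18×10^6, ε/D = 3.04×10^-4, f = 0.01569, h_2 = f(L/D)V²/2g = 16.25 m
Series → Q common, losses add: H = Σh = 31.64 m

H ≈ 31.6 m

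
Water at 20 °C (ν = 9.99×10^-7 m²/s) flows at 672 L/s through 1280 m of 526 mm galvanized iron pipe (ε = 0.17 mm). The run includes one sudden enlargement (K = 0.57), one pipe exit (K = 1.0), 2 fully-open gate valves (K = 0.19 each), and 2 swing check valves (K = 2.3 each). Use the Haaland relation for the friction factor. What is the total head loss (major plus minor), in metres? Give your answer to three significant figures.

H_L ≈ 21.7 m

V = 4Q/(πD²) = 3.092 m/s; V²/2g = 0.4874 m
Re = 1.63×10^6, ε/D = 3.23×10^-4 → f = 0.01559 (Haaland)
Major: h_f = f(L/D)·V²/2g = 0.01559·2433·0.4874 = 18.49 m
Minor: ΣK = 6.55; h_m = ΣK·V²/2g = 3.193 m
Total H_L = 18.49 + 3.193 = 21.68 m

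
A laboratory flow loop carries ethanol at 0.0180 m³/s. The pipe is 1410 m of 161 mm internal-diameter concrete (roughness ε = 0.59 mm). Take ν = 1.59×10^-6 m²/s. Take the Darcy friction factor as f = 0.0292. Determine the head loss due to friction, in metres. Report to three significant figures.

h_f ≈ 10.2 m

V = 4Q/(πD²) = 4·0.0180/(π·0.161²) = 0.8842 m/s
h_f = f(L/D)V²/(2g) = 0.02920·(1410/0.161)·0.8842²/(2·9.81) = 10.19 m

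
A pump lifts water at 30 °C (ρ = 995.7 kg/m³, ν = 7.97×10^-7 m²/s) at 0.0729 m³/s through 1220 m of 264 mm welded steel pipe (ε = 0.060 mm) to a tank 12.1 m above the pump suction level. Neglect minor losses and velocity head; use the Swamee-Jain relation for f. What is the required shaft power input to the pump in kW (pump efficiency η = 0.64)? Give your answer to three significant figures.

P_shaft ≈ 20.9 kW

V = 4Q/(πD²) = 1.332 m/s; Re = 4.41×10^5; ε/D = 2.27×10^-4; f = 0.01593
h_f = f(L/D)V²/2g = 6.653 m
Total head H = z + h_f = 12.1 + 6.653 = 18.75 m
P_hyd = ρgQH = 995.7·9.81·0.0729·18.75 = 13.35 kW
P_shaft = P_hyd/η = 13.35/0.64 = 20.87 kW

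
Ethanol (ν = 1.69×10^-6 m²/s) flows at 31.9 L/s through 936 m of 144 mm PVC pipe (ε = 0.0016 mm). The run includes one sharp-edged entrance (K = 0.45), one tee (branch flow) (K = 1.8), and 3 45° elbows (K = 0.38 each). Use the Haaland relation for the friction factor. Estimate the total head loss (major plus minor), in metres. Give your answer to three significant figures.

H_L ≈ 21.2 m

V = 4Q/(πD²) = 1.959 m/s; V²/2g = 0.1955 m
Re = 1.67×10^5, ε/D = 1.11×10^-5 → f = 0.01612 (Haaland)
Major: h_f = f(L/D)·V²/2g = 0.01612·6500·0.1955 = 20.49 m
Minor: ΣK = 3.39; h_m = ΣK·V²/2g = 0.6629 m
Total H_L = 20.49 + 0.6629 = 21.15 m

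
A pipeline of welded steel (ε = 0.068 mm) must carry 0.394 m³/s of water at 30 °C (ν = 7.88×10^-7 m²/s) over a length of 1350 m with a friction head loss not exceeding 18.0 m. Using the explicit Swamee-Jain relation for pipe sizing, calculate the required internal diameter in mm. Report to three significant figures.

D ≈ 427 mm

Swamee-Jain (Type III): D = 0.66·[ε^1.25·(LQ²/(gh_f))^4.75 + ν·Q^9.4·(L/(gh_f))^5.2]^0.04
LQ²/(gh_f) = 1.187; L/(gh_f) = 7.645
Term 1 = ε^1.25·(…)^4.75 = 1.39×10^-5; Term 2 = ν·Q^9.4·(…)^5.2 = 4.87×10^-6
D = 0.66·(1.39×10^-5 + 4.87×10^-6)^0.04 = 0.4271 m = 427 mm
Check: V = 2.75 m/s, Re = 1.49×10^6, f = 0.01398, h_f = 17.0 m ≈ 18.0 m ✓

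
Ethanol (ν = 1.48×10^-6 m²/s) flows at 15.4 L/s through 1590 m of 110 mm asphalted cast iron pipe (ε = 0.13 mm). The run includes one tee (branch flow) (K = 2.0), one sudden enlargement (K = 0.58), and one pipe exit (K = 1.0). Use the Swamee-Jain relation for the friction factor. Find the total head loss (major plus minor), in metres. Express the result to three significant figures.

V = 4Q/(πD²) = 1.620 m/s; V²/2g = 0.1338 m
Re = 1.20×10^5, ε/D = 0.00118 → f = 0.02261 (Swamee-Jain)
Major: h_f = f(L/D)·V²/2g = 0.02261·14455·0.1338 = 43.74 m
Minor: ΣK = 3.58; h_m = ΣK·V²/2g = 0.4792 m
Total H_L = 43.74 + 0.4792 = 44.22 m

H_L ≈ 44.2 m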